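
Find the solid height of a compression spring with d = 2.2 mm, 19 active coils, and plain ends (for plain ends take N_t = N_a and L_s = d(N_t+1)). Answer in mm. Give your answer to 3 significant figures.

44.0 mm

plain ends: N_t = N_a = 19
L_s = d·(N_t+1) = 2.2 × 20 = 44 mm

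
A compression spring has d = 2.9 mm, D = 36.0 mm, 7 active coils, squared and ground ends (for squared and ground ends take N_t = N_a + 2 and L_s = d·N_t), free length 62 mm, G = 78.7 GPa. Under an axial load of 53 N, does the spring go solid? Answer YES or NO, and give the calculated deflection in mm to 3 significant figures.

k = Gd⁴/(8D³N_a) = (78.7×10³)(2.9⁴)/(8·36.0³·7) = 2.1304 N/mm
N_t = 9; L_s = 2.9·9 = 26.1 mm; δ_solid = L₀ − L_s = 62 − 26.1 = 35.9 mm
δ = F/k = 53/2.1304 = 24.877 mm
δ < δ_solid → spring does not go solid

NO, δ = 24.9 mm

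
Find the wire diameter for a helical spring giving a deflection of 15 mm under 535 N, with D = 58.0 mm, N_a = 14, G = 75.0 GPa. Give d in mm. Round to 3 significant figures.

10.1 mm

Required rate k = F/δ = 535/15 = 35.667 N/mm
d = (8D³N_a·k / G)^(1/4) = (8·58.0³·14·35.667 / (75.0×10³))^0.25
  = (10392)^0.25 = 10.0966 mm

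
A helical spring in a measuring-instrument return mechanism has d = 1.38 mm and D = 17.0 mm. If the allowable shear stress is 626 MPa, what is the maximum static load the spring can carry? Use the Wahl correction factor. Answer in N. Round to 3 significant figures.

34.0 N

C = D/d = 17.0/1.38 = 12.3188
K_W = (4C−1)/(4C−4) + 0.615/C = 48.275/45.275 + 0.0499 = 1.1162
τ_max = K·8FD/(πd³) → F_max = τ_allow·πd³/(8DK)
F_max = 626·π·1.38³/(8·17.0·1.1162) = 5168.5/151.8 = 34.048 N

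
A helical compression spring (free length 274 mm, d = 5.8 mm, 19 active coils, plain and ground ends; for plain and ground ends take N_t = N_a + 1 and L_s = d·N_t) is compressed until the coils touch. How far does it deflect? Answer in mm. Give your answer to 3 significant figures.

158 mm

N_t = 20; L_s = 5.8·20 = 116 mm
δ_solid = L₀ − L_s = 274 − 116 = 158 mm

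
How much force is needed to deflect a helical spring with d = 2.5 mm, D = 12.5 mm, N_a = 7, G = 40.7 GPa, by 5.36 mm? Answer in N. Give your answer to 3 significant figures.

k = Gd⁴/(8D³N_a) = (40.7×10³)(2.5⁴)/(8·12.5³·7) = 14.536 N/mm
F = k·δ = 14.536 × 5.36 = 77.911 N

77.9 N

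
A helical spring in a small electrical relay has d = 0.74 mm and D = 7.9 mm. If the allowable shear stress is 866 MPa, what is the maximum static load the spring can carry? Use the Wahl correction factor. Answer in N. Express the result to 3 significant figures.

C = D/d = 7.9/0.74 = 10.6757
K_W = (4C−1)/(4C−4) + 0.615/C = 41.703/38.703 + 0.0576 = 1.1351
τ_max = K·8FD/(πd³) → F_max = τ_allow·πd³/(8DK)
F_max = 866·π·0.74³/(8·7.9·1.1351) = 1102.5/71.74 = 15.368 N

15.4 N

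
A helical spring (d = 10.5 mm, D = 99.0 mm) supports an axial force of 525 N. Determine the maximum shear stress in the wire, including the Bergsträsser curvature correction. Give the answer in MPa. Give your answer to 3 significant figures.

131 MPa

Spring index C = D/d = 99.0/10.5 = 9.4286
K_B = (4C+2)/(4C−3) = 39.714/34.714 = 1.1440
τ₀ = 8FD/(πd³) = 8·525·99.0/(π·10.5³) = 415800/3636.8 = 114.33 MPa
τ_max = K·τ₀ = 1.1440 × 114.33 = 130.8 MPa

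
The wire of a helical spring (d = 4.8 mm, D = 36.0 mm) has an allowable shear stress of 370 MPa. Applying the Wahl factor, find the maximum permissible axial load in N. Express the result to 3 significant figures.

373 N

C = D/d = 36.0/4.8 = 7.5000
K_W = (4C−1)/(4C−4) + 0.615/C = 29.000/26.000 + 0.0820 = 1.1974
τ_max = K·8FD/(πd³) → F_max = τ_allow·πd³/(8DK)
F_max = 370·π·4.8³/(8·36.0·1.1974) = 1.2855e+05/344.85 = 372.78 N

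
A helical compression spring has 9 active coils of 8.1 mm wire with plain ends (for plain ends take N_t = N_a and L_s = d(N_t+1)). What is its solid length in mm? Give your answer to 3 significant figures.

plain ends: N_t = N_a = 9
L_s = d·(N_t+1) = 8.1 × 10 = 81 mm

81.0 mm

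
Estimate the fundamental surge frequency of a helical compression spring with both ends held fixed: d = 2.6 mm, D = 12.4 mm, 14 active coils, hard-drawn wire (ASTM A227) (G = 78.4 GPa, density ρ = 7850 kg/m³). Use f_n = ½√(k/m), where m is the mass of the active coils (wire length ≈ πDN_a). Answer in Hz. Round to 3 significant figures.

k = Gd⁴/(8D³N_a) = (78.4×10³)(2.6⁴)/(8·12.4³·14) = 16.777 N/mm = 16777 N/m
Wire length L = πDN_a = π·12.4·14 = 545.38 mm
m = ρ·(πd²/4)·L = 7850 × 5.3093×10⁻⁶ m² × 0.54538 m = 0.02273 kg
f_n = ½√(k/m) = 0.5·√(16777/0.02273) = 0.5·√(7.3811e+05) = 429.57 Hz

430 Hz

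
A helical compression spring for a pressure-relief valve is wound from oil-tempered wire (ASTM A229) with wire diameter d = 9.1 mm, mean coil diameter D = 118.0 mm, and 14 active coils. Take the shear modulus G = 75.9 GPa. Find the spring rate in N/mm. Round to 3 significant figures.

k = Gd⁴/(8D³N_a) = (75.9×10³ × 9.1⁴) / (8 × 118.0³ × 14)
  = 5.20484e+08 / 1.8402e+08 = 2.8284 N/mm

2.83 N/mm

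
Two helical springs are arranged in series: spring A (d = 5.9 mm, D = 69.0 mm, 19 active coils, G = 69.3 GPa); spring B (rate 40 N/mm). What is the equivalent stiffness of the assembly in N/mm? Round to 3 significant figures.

1.61 N/mm

k_A = Gd⁴/(8D³N_a) = (69.3×10³)(5.9⁴)/(8·69.0³·19) = 1.6817 N/mm
Series: 1/k_eq = 1/1.6817 + 1/40 = 0.61963; k_eq = 1.6139 N/mm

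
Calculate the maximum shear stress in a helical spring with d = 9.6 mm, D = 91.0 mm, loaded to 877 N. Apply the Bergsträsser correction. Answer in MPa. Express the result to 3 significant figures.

Spring index C = D/d = 91.0/9.6 = 9.4792
K_B = (4C+2)/(4C−3) = 39.917/34.917 = 1.1432
τ₀ = 8FD/(πd³) = 8·877·91.0/(π·9.6³) = 638456/2779.5 = 229.7 MPa
τ_max = K·τ₀ = 1.1432 × 229.7 = 262.6 MPa

263 MPa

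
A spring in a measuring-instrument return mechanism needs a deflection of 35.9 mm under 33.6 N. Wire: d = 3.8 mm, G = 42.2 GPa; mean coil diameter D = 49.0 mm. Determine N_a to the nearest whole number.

10

Required rate k = F/δ = 33.6/35.9 = 0.93593 N/mm
N_a = Gd⁴/(8D³k) = (42.2×10³ × 3.8⁴)/(8 × 49.0³ × 0.93593)
    = 8.79927e+06 / 880893 = 9.989 → 10 coils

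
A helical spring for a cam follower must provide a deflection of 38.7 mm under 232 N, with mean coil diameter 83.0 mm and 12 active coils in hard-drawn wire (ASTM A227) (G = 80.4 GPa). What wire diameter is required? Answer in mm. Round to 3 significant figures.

Required rate k = F/δ = 232/38.7 = 5.9948 N/mm
d = (8D³N_a·k / G)^(1/4) = (8·83.0³·12·5.9948 / (80.4×10³))^0.25
  = (4092.9)^0.25 = 7.9985 mm

8.00 mm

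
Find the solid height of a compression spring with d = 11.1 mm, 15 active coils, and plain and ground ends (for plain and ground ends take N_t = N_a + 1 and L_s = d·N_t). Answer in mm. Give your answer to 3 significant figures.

178 mm

plain and ground ends: N_t = N_a + 1 = 15 + 1 = 16
L_s = d·N_t = 11.1 × 16 = 177.6 mm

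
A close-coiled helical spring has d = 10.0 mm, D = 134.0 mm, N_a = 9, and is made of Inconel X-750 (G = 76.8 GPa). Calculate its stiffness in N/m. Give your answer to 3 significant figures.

4430 N/m

k = Gd⁴/(8D³N_a) = (76.8×10³ × 10.0⁴) / (8 × 134.0³ × 9)
  = 7.68e+08 / 1.73239e+08 = 4.4332 N/mm = 4433.2 N/m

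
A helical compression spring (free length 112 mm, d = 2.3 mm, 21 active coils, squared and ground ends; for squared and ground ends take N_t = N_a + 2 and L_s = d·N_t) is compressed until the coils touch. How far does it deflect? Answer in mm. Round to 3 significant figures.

59.1 mm

N_t = 23; L_s = 2.3·23 = 52.9 mm
δ_solid = L₀ − L_s = 112 − 52.9 = 59.1 mm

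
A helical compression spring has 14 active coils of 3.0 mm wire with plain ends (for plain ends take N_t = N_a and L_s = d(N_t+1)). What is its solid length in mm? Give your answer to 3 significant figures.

plain ends: N_t = N_a = 14
L_s = d·(N_t+1) = 3.0 × 15 = 45 mm

45.0 mm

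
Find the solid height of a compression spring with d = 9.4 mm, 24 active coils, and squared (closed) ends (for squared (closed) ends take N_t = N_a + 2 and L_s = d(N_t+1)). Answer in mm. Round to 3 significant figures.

squared (closed) ends: N_t = N_a + 2 = 24 + 2 = 26
L_s = d·(N_t+1) = 9.4 × 27 = 253.8 mm

254 mm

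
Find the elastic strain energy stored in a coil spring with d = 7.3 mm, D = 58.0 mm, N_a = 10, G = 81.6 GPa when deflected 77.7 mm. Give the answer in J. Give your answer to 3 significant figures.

44.8 J

k = Gd⁴/(8D³N_a) = (81.6×10³)(7.3⁴)/(8·58.0³·10) = 14.846 N/mm
U = ½kδ² = 0.5 × 14.846 × 77.7² = 44815 N·mm = 44.815 J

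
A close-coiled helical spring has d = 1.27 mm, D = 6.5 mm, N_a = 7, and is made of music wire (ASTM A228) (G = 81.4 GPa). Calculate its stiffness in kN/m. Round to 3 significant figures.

k = Gd⁴/(8D³N_a) = (81.4×10³ × 1.27⁴) / (8 × 6.5³ × 7)
  = 211758 / 15379 = 13.769 N/mm

13.8 kN/m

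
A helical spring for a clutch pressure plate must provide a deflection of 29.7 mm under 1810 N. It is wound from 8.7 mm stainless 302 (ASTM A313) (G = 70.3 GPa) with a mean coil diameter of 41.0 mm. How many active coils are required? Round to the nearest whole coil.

12

Required rate k = F/δ = 1810/29.7 = 60.943 N/mm
N_a = Gd⁴/(8D³k) = (70.3×10³ × 8.7⁴)/(8 × 41.0³ × 60.943)
    = 4.02747e+08 / 3.36019e+07 = 11.99 → 12 coils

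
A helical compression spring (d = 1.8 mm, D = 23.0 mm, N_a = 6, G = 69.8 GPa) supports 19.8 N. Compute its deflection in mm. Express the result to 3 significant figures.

15.8 mm

k = Gd⁴/(8D³N_a) = (69.8×10³)(1.8⁴)/(8·23.0³·6) = 1.2546 N/mm
δ = F/k = 19.8 / 1.2546 = 15.781 mm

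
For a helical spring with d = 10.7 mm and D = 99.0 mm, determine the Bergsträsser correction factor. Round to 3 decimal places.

1.147

C = D/d = 99.0/10.7 = 9.2523
K_B = (4C+2)/(4C−3) = 39.009/34.009 = 1.1470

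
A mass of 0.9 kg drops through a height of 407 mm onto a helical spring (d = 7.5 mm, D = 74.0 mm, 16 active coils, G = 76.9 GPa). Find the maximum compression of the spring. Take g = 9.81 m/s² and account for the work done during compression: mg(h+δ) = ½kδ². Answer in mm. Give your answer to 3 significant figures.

k = Gd⁴/(8D³N_a) = (76.9×10³)(7.5⁴)/(8·74.0³·16) = 4.691 N/mm
W = mg = 0.9 × 9.81 = 8.829 N
½kδ² − Wδ − Wh = 0 → δ = (W + √(W² + 2kWh))/k
δ = (8.829 + √(77.951 + 33713.4))/4.691 = (8.829 + 183.82)/4.691 = 41.069 mm

41.1 mm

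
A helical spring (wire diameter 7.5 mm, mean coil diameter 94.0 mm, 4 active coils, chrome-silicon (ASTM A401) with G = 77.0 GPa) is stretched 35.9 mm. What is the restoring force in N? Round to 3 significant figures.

k = Gd⁴/(8D³N_a) = (77.0×10³)(7.5⁴)/(8·94.0³·4) = 9.1665 N/mm
F = k·δ = 9.1665 × 35.9 = 329.08 N

329 N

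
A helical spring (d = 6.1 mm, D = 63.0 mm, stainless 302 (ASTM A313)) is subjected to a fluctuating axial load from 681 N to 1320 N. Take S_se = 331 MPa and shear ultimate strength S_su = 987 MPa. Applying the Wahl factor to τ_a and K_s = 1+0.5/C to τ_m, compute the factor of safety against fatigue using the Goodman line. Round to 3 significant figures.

C = D/d = 63.0/6.1 = 10.3279; K_W = (4C−1)/(4C−4)+0.615/C = 1.1400; K_s = 1+0.5/C = 1.0484
F_a = (F_max−F_min)/2 = 319.5 N; F_m = (F_max+F_min)/2 = 1000.5 N
τ_a = K_W·8F_aD/(πd³) = 1.1400 × 225.82 = 257.42 MPa
τ_m = K_s·8F_mD/(πd³) = 1.0484 × 707.14 = 741.38 MPa
Goodman: 1/n_f = τ_a/S_se + τ_m/S_su = 257.42/331 + 741.38/987 = 0.77772 + 0.75114 = 1.5289
n_f = 1/1.5289 = 0.6541

0.654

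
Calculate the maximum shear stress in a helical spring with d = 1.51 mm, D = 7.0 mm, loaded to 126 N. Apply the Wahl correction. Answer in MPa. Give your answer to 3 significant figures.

Spring index C = D/d = 7.0/1.51 = 4.6358
K_W = (4C−1)/(4C−4) + 0.615/C = 17.543/14.543 + 0.1327 = 1.3389
τ₀ = 8FD/(πd³) = 8·126·7.0/(π·1.51³) = 7056/10.816 = 652.35 MPa
τ_max = K·τ₀ = 1.3389 × 652.35 = 873.46 MPa

873 MPa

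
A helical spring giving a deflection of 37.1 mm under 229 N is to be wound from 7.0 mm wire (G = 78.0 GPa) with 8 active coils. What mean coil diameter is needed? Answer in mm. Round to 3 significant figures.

Required rate k = F/δ = 229/37.1 = 6.1725 N/mm
D = (Gd⁴/(8N_a·k))^(1/3) = (78.0×10³·7.0⁴/(8·8·6.1725))^(1/3)
  = (474073)^(1/3) = 77.9737 mm

78.0 mm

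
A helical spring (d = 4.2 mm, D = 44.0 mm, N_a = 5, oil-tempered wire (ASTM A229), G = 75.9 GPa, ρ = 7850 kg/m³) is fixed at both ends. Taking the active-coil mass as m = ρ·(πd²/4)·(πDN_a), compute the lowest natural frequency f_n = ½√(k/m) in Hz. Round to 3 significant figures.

k = Gd⁴/(8D³N_a) = (75.9×10³)(4.2⁴)/(8·44.0³·5) = 6.9314 N/mm = 6931.4 N/m
Wire length L = πDN_a = π·44.0·5 = 691.15 mm
m = ρ·(πd²/4)·L = 7850 × 13.854×10⁻⁶ m² × 0.69115 m = 0.075168 kg
f_n = ½√(k/m) = 0.5·√(6931.4/0.075168) = 0.5·√(92213) = 151.83 Hz

152 Hz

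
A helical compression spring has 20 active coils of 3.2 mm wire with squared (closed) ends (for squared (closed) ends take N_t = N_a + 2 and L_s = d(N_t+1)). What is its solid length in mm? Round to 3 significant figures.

squared (closed) ends: N_t = N_a + 2 = 20 + 2 = 22
L_s = d·(N_t+1) = 3.2 × 23 = 73.6 mm

73.6 mm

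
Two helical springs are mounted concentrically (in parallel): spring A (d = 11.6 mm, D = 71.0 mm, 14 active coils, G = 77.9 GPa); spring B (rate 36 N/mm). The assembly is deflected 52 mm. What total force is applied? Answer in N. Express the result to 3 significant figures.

3700 N

k_A = Gd⁴/(8D³N_a) = (77.9×10³)(11.6⁴)/(8·71.0³·14) = 35.187 N/mm
Parallel: k_eq = 35.187 + 36 = 71.187 N/mm
F = k_eq·δ = 71.187·52 = 3701.7 N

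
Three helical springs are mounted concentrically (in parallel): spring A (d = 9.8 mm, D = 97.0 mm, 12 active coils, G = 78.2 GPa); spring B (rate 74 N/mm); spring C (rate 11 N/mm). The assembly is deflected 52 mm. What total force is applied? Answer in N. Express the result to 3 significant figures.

4850 N

k_A = Gd⁴/(8D³N_a) = (78.2×10³)(9.8⁴)/(8·97.0³·12) = 8.2324 N/mm
Parallel: k_eq = 8.2324 + 74 + 11 = 93.232 N/mm
F = k_eq·δ = 93.232·52 = 4848.1 N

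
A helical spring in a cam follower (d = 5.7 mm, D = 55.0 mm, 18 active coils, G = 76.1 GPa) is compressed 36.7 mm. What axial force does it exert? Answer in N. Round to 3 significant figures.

123 N

k = Gd⁴/(8D³N_a) = (76.1×10³)(5.7⁴)/(8·55.0³·18) = 3.353 N/mm
F = k·δ = 3.353 × 36.7 = 123.06 N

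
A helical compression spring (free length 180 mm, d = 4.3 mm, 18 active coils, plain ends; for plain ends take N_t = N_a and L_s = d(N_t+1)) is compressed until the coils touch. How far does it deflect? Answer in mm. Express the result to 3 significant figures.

98.3 mm

N_t = 18; L_s = 4.3·19 = 81.7 mm
δ_solid = L₀ − L_s = 180 − 81.7 = 98.3 mm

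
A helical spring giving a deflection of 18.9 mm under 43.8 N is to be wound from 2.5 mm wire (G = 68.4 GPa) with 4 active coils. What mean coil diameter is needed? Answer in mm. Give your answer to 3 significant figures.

33.0 mm

Required rate k = F/δ = 43.8/18.9 = 2.3175 N/mm
D = (Gd⁴/(8N_a·k))^(1/3) = (68.4×10³·2.5⁴/(8·4·2.3175))^(1/3)
  = (36029.1)^(1/3) = 33.0282 mm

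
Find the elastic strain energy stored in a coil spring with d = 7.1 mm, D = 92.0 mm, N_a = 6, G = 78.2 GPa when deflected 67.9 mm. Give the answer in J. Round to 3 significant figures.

k = Gd⁴/(8D³N_a) = (78.2×10³)(7.1⁴)/(8·92.0³·6) = 5.3166 N/mm
U = ½kδ² = 0.5 × 5.3166 × 67.9² = 12256 N·mm = 12.256 J

12.3 J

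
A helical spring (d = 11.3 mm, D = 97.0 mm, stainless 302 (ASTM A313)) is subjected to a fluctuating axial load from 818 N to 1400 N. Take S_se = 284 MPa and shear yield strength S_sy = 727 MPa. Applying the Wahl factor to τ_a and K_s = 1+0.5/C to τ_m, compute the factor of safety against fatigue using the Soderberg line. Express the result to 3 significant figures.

C = D/d = 97.0/11.3 = 8.5841; K_W = (4C−1)/(4C−4)+0.615/C = 1.1705; K_s = 1+0.5/C = 1.0582
F_a = (F_max−F_min)/2 = 291 N; F_m = (F_max+F_min)/2 = 1109 N
τ_a = K_W·8F_aD/(πd³) = 1.1705 × 49.816 = 58.311 MPa
τ_m = K_s·8F_mD/(πd³) = 1.0582 × 189.85 = 200.91 MPa
Soderberg: 1/n_f = τ_a/S_se + τ_m/S_sy = 58.311/284 + 200.91/727 = 0.20532 + 0.27635 = 0.48167
n_f = 1/0.48167 = 2.076

2.08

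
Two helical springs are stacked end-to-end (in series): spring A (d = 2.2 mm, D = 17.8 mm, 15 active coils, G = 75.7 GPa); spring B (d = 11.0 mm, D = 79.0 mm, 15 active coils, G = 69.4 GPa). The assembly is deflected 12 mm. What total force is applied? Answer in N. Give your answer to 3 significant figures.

27.3 N

k_A = Gd⁴/(8D³N_a) = (75.7×10³)(2.2⁴)/(8·17.8³·15) = 2.6203 N/mm
k_B = Gd⁴/(8D³N_a) = (69.4×10³)(11.0⁴)/(8·79.0³·15) = 17.174 N/mm
Series: 1/k_eq = 1/2.6203 + 1/17.174 = 0.43987; k_eq = 2.2734 N/mm
F = k_eq·δ = 2.2734·12 = 27.281 N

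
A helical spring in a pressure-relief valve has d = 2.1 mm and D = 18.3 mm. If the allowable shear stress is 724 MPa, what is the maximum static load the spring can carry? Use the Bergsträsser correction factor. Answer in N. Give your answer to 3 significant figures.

C = D/d = 18.3/2.1 = 8.7143
K_B = (4C+2)/(4C−3) = 36.857/31.857 = 1.1570
τ_max = K·8FD/(πd³) → F_max = τ_allow·πd³/(8DK)
F_max = 724·π·2.1³/(8·18.3·1.1570) = 21064/169.38 = 124.36 N

124 N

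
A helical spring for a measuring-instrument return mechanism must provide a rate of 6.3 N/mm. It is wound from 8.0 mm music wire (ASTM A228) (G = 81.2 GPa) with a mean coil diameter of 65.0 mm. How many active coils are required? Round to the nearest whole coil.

24

N_a = Gd⁴/(8D³k) = (81.2×10³ × 8.0⁴)/(8 × 65.0³ × 6.3)
    = 3.32595e+08 / 1.38411e+07 = 24.03 → 24 coils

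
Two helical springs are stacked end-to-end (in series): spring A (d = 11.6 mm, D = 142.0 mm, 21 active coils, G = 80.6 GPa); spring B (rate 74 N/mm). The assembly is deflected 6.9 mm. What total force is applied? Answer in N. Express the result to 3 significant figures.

k_A = Gd⁴/(8D³N_a) = (80.6×10³)(11.6⁴)/(8·142.0³·21) = 3.0338 N/mm
Series: 1/k_eq = 1/3.0338 + 1/74 = 0.34313; k_eq = 2.9144 N/mm
F = k_eq·δ = 2.9144·6.9 = 20.109 N

20.1 N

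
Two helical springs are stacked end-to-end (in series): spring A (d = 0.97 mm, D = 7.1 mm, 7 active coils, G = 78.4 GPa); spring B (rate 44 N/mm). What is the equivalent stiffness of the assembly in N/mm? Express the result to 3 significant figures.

k_A = Gd⁴/(8D³N_a) = (78.4×10³)(0.97⁴)/(8·7.1³·7) = 3.4629 N/mm
Series: 1/k_eq = 1/3.4629 + 1/44 = 0.3115; k_eq = 3.2102 N/mm

3.21 N/mm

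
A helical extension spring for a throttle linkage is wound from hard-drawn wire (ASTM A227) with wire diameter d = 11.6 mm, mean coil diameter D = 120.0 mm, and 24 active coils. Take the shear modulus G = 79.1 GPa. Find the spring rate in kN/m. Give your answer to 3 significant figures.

k = Gd⁴/(8D³N_a) = (79.1×10³ × 11.6⁴) / (8 × 120.0³ × 24)
  = 1.43222e+09 / 3.31776e+08 = 4.3168 N/mm

4.32 kN/m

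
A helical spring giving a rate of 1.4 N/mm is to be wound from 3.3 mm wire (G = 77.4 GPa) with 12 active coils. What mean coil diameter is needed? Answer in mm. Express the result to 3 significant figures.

40.9 mm

D = (Gd⁴/(8N_a·k))^(1/3) = (77.4×10³·3.3⁴/(8·12·1.4))^(1/3)
  = (68296.3)^(1/3) = 40.8758 mm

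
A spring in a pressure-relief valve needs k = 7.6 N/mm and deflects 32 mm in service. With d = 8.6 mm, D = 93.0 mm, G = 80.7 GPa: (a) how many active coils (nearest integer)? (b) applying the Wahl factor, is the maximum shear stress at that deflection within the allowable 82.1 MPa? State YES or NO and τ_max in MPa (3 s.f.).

N_a = Gd⁴/(8D³k) = (80.7×10³)(8.6⁴)/(8·93.0³·7.6) = 9.026 → N_a = 9
Actual rate k = Gd⁴/(8D³·9) = 7.6223 N/mm
Working load F = kδ = 7.6223·32 = 243.91 N
C = 93.0/8.6 = 10.8140; K_W = (4C−1)/(4C−4)+0.615/C = 1.1333
τ_max = K_W·8FD/(πd³) = 1.1333·90.816 = 102.92 MPa
τ_max > 82.1 MPa → exceeds allowable

(a) 9 coils; (b) NO, τ_max = 103 MPa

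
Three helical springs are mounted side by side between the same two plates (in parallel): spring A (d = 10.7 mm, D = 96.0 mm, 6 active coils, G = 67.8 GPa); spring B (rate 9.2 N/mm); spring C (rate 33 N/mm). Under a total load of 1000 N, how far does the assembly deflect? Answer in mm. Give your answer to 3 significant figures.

k_A = Gd⁴/(8D³N_a) = (67.8×10³)(10.7⁴)/(8·96.0³·6) = 20.927 N/mm
Parallel: k_eq = 20.927 + 9.2 + 33 = 63.127 N/mm
δ = F/k_eq = 1000/63.127 = 15.841 mm

15.8 mm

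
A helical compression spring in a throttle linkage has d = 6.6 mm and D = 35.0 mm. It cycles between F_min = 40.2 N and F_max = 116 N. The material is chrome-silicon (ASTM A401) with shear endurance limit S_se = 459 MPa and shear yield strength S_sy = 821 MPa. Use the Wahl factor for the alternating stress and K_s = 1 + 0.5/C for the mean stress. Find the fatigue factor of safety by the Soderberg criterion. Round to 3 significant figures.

C = D/d = 35.0/6.6 = 5.3030; K_W = (4C−1)/(4C−4)+0.615/C = 1.2903; K_s = 1+0.5/C = 1.0943
F_a = (F_max−F_min)/2 = 37.9 N; F_m = (F_max+F_min)/2 = 78.1 N
τ_a = K_W·8F_aD/(πd³) = 1.2903 × 11.749 = 15.16 MPa
τ_m = K_s·8F_mD/(πd³) = 1.0943 × 24.212 = 26.495 MPa
Soderberg: 1/n_f = τ_a/S_se + τ_m/S_sy = 15.16/459 + 26.495/821 = 0.03303 + 0.03227 = 0.065299
n_f = 1/0.065299 = 15.31

15.3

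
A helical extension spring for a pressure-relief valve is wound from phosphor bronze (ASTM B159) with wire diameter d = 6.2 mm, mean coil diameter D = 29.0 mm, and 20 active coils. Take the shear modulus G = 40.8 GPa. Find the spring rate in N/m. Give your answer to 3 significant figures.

15400 N/m

k = Gd⁴/(8D³N_a) = (40.8×10³ × 6.2⁴) / (8 × 29.0³ × 20)
  = 6.02875e+07 / 3.90224e+06 = 15.449 N/mm = 15449 N/m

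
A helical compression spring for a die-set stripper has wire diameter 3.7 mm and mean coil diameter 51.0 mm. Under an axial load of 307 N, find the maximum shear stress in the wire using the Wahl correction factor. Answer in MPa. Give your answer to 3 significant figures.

Spring index C = D/d = 51.0/3.7 = 13.7838
K_W = (4C−1)/(4C−4) + 0.615/C = 54.135/51.135 + 0.0446 = 1.1033
τ₀ = 8FD/(πd³) = 8·307·51.0/(π·3.7³) = 125256/159.13 = 787.12 MPa
τ_max = K·τ₀ = 1.1033 × 787.12 = 868.42 MPa

868 MPa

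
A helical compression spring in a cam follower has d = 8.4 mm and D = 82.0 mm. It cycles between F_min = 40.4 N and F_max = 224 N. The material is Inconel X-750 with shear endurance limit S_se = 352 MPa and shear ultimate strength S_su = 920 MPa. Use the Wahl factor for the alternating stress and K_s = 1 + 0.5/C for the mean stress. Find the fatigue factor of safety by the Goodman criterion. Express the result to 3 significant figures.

6.30

C = D/d = 82.0/8.4 = 9.7619; K_W = (4C−1)/(4C−4)+0.615/C = 1.1486; K_s = 1+0.5/C = 1.0512
F_a = (F_max−F_min)/2 = 91.8 N; F_m = (F_max+F_min)/2 = 132.2 N
τ_a = K_W·8F_aD/(πd³) = 1.1486 × 32.341 = 37.147 MPa
τ_m = K_s·8F_mD/(πd³) = 1.0512 × 46.574 = 48.96 MPa
Goodman: 1/n_f = τ_a/S_se + τ_m/S_su = 37.147/352 + 48.96/920 = 0.10553 + 0.05322 = 0.15875
n_f = 1/0.15875 = 6.299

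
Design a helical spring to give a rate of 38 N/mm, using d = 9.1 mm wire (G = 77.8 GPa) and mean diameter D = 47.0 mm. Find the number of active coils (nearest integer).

N_a = Gd⁴/(8D³k) = (77.8×10³ × 9.1⁴)/(8 × 47.0³ × 38)
    = 5.33513e+08 / 3.15622e+07 = 16.9 → 17 coils

17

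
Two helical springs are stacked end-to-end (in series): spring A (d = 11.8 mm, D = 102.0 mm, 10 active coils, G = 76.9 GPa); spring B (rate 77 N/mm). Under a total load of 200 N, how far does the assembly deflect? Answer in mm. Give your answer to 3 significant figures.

k_A = Gd⁴/(8D³N_a) = (76.9×10³)(11.8⁴)/(8·102.0³·10) = 17.562 N/mm
Series: 1/k_eq = 1/17.562 + 1/77 = 0.069929; k_eq = 14.3 N/mm
δ = F/k_eq = 200/14.3 = 13.986 mm

14.0 mm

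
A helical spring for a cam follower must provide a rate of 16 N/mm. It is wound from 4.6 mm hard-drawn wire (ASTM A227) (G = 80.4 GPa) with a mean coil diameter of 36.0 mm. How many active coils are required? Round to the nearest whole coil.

6

N_a = Gd⁴/(8D³k) = (80.4×10³ × 4.6⁴)/(8 × 36.0³ × 16)
    = 3.59987e+07 / 5.97197e+06 = 6.028 → 6 coils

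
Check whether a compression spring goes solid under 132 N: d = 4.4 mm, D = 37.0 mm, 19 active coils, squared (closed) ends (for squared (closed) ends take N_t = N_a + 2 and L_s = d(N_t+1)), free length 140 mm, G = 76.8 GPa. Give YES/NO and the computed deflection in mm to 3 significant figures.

k = Gd⁴/(8D³N_a) = (76.8×10³)(4.4⁴)/(8·37.0³·19) = 3.7387 N/mm
N_t = 21; L_s = 4.4·22 = 96.8 mm; δ_solid = L₀ − L_s = 140 − 96.8 = 43.2 mm
δ = F/k = 132/3.7387 = 35.306 mm
δ < δ_solid → spring does not go solid

NO, δ = 35.3 mm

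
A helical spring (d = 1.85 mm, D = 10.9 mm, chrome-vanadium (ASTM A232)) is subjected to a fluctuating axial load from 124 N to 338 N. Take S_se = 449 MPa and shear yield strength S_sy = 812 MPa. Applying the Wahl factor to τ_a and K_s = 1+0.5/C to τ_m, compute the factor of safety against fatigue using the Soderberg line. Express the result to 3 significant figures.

0.375

C = D/d = 10.9/1.85 = 5.8919; K_W = (4C−1)/(4C−4)+0.615/C = 1.2577; K_s = 1+0.5/C = 1.0849
F_a = (F_max−F_min)/2 = 107 N; F_m = (F_max+F_min)/2 = 231 N
τ_a = K_W·8F_aD/(πd³) = 1.2577 × 469.07 = 589.94 MPa
τ_m = K_s·8F_mD/(πd³) = 1.0849 × 1012.7 = 1098.6 MPa
Soderberg: 1/n_f = τ_a/S_se + τ_m/S_sy = 589.94/449 + 1098.6/812 = 1.31391 + 1.35295 = 2.6669
n_f = 1/2.6669 = 0.375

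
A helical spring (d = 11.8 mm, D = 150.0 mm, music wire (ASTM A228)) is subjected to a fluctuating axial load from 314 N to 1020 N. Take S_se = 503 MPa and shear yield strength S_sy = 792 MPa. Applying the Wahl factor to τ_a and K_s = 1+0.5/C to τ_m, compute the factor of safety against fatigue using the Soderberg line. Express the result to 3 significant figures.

2.60

C = D/d = 150.0/11.8 = 12.7119; K_W = (4C−1)/(4C−4)+0.615/C = 1.1124; K_s = 1+0.5/C = 1.0393
F_a = (F_max−F_min)/2 = 353 N; F_m = (F_max+F_min)/2 = 667 N
τ_a = K_W·8F_aD/(πd³) = 1.1124 × 82.065 = 91.291 MPa
τ_m = K_s·8F_mD/(πd³) = 1.0393 × 155.06 = 161.16 MPa
Soderberg: 1/n_f = τ_a/S_se + τ_m/S_sy = 91.291/503 + 161.16/792 = 0.18149 + 0.20349 = 0.38498
n_f = 1/0.38498 = 2.598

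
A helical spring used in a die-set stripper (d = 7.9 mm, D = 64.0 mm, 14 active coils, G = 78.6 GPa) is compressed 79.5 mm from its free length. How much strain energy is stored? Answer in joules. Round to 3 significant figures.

k = Gd⁴/(8D³N_a) = (78.6×10³)(7.9⁴)/(8·64.0³·14) = 10.427 N/mm
U = ½kδ² = 0.5 × 10.427 × 79.5² = 32952 N·mm = 32.952 J

33.0 J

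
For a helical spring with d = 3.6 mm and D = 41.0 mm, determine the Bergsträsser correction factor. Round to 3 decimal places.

C = D/d = 41.0/3.6 = 11.3889
K_B = (4C+2)/(4C−3) = 47.556/42.556 = 1.1175

1.117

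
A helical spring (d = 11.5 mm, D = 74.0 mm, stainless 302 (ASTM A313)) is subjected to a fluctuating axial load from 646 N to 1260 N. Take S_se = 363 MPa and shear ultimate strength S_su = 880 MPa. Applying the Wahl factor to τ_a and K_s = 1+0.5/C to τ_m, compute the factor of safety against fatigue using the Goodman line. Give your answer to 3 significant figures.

C = D/d = 74.0/11.5 = 6.4348; K_W = (4C−1)/(4C−4)+0.615/C = 1.2336; K_s = 1+0.5/C = 1.0777
F_a = (F_max−F_min)/2 = 307 N; F_m = (F_max+F_min)/2 = 953 N
τ_a = K_W·8F_aD/(πd³) = 1.2336 × 38.038 = 46.923 MPa
τ_m = K_s·8F_mD/(πd³) = 1.0777 × 118.08 = 127.25 MPa
Goodman: 1/n_f = τ_a/S_se + τ_m/S_su = 46.923/363 + 127.25/880 = 0.12926 + 0.14461 = 0.27387
n_f = 1/0.27387 = 3.651

3.65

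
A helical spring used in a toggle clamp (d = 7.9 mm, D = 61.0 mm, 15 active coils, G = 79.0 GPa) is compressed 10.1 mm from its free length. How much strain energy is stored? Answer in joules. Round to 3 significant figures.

k = Gd⁴/(8D³N_a) = (79.0×10³)(7.9⁴)/(8·61.0³·15) = 11.297 N/mm
U = ½kδ² = 0.5 × 11.297 × 10.1² = 576.21 N·mm = 0.57621 J

0.576 J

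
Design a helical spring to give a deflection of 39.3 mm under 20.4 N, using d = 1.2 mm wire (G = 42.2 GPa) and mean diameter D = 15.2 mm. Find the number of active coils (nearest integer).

Required rate k = F/δ = 20.4/39.3 = 0.51908 N/mm
N_a = Gd⁴/(8D³k) = (42.2×10³ × 1.2⁴)/(8 × 15.2³ × 0.51908)
    = 87505.9 / 14583.4 = 6 → 6 coils

6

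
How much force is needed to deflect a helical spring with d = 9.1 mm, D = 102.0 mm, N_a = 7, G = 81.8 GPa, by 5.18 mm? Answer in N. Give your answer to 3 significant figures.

k = Gd⁴/(8D³N_a) = (81.8×10³)(9.1⁴)/(8·102.0³·7) = 9.4391 N/mm
F = k·δ = 9.4391 × 5.18 = 48.895 N

48.9 N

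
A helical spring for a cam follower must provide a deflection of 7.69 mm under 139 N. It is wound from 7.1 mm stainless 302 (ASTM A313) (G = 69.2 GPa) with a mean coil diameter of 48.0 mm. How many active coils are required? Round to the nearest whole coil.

11

Required rate k = F/δ = 139/7.69 = 18.075 N/mm
N_a = Gd⁴/(8D³k) = (69.2×10³ × 7.1⁴)/(8 × 48.0³ × 18.075)
    = 1.75849e+08 / 1.5992e+07 = 11 → 11 coils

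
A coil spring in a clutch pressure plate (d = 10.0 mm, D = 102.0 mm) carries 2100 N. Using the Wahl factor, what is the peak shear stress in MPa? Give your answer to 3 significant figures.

623 MPa

Spring index C = D/d = 102.0/10.0 = 10.2000
K_W = (4C−1)/(4C−4) + 0.615/C = 39.800/36.800 + 0.0603 = 1.1418
τ₀ = 8FD/(πd³) = 8·2100·102.0/(π·10.0³) = 1.7136e+06/3141.6 = 545.46 MPa
τ_max = K·τ₀ = 1.1418 × 545.46 = 622.81 MPa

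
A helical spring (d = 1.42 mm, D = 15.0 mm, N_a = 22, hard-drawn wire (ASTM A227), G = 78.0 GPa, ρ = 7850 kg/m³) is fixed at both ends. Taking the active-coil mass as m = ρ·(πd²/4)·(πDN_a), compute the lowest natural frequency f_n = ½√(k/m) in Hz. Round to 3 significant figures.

102 Hz

k = Gd⁴/(8D³N_a) = (78.0×10³)(1.42⁴)/(8·15.0³·22) = 0.5339 N/mm = 533.9 N/m
Wire length L = πDN_a = π·15.0·22 = 1036.7 mm
m = ρ·(πd²/4)·L = 7850 × 1.5837×10⁻⁶ m² × 1.0367 m = 0.012888 kg
f_n = ½√(k/m) = 0.5·√(533.9/0.012888) = 0.5·√(41425) = 101.77 Hz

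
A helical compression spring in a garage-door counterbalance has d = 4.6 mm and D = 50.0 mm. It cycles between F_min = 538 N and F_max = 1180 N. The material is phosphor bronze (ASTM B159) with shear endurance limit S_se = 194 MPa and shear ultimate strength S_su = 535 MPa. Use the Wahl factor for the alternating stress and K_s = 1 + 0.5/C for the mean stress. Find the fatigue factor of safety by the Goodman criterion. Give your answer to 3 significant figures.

0.215

C = D/d = 50.0/4.6 = 10.8696; K_W = (4C−1)/(4C−4)+0.615/C = 1.1326; K_s = 1+0.5/C = 1.0460
F_a = (F_max−F_min)/2 = 321 N; F_m = (F_max+F_min)/2 = 859 N
τ_a = K_W·8F_aD/(πd³) = 1.1326 × 419.9 = 475.56 MPa
τ_m = K_s·8F_mD/(πd³) = 1.0460 × 1123.6 = 1175.3 MPa
Goodman: 1/n_f = τ_a/S_se + τ_m/S_su = 475.56/194 + 1175.3/535 = 2.45135 + 2.19689 = 4.6482
n_f = 1/4.6482 = 0.2151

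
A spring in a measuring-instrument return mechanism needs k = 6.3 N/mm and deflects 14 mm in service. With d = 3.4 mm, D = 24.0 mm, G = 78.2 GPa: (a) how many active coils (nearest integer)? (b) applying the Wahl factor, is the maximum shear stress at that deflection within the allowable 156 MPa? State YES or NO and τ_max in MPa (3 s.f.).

(a) 15 coils; (b) NO, τ_max = 166 MPa

N_a = Gd⁴/(8D³k) = (78.2×10³)(3.4⁴)/(8·24.0³·6.3) = 15 → N_a = 15
Actual rate k = Gd⁴/(8D³·15) = 6.2995 N/mm
Working load F = kδ = 6.2995·14 = 88.193 N
C = 24.0/3.4 = 7.0588; K_W = (4C−1)/(4C−4)+0.615/C = 1.2109
τ_max = K_W·8FD/(πd³) = 1.2109·137.14 = 166.06 MPa
τ_max > 156 MPa → exceeds allowable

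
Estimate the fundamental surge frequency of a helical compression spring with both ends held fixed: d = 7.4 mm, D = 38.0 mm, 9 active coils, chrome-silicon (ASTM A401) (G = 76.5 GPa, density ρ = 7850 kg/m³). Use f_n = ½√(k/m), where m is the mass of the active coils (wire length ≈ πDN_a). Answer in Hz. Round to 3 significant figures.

k = Gd⁴/(8D³N_a) = (76.5×10³)(7.4⁴)/(8·38.0³·9) = 58.064 N/mm = 58064 N/m
Wire length L = πDN_a = π·38.0·9 = 1074.4 mm
m = ρ·(πd²/4)·L = 7850 × 43.008×10⁻⁶ m² × 1.0744 m = 0.36274 kg
f_n = ½√(k/m) = 0.5·√(58064/0.36274) = 0.5·√(1.6007e+05) = 200.04 Hz

200 Hz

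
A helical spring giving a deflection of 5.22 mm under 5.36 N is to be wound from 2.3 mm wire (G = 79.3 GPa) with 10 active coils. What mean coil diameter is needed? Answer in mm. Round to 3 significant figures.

Required rate k = F/δ = 5.36/5.22 = 1.0268 N/mm
D = (Gd⁴/(8N_a·k))^(1/3) = (79.3×10³·2.3⁴/(8·10·1.0268))^(1/3)
  = (27014.7)^(1/3) = 30.0054 mm

30.0 mm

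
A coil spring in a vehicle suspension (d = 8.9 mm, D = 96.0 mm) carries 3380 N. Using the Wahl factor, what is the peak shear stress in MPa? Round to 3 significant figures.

1330 MPa

Spring index C = D/d = 96.0/8.9 = 10.7865
K_W = (4C−1)/(4C−4) + 0.615/C = 42.146/39.146 + 0.0570 = 1.1337
τ₀ = 8FD/(πd³) = 8·3380·96.0/(π·8.9³) = 2.59584e+06/2214.7 = 1172.1 MPa
τ_max = K·τ₀ = 1.1337 × 1172.1 = 1328.7 MPa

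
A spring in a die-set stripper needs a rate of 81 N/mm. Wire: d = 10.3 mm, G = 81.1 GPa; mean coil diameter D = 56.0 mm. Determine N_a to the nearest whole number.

N_a = Gd⁴/(8D³k) = (81.1×10³ × 10.3⁴)/(8 × 56.0³ × 81)
    = 9.12788e+08 / 1.13799e+08 = 8.021 → 8 coils

8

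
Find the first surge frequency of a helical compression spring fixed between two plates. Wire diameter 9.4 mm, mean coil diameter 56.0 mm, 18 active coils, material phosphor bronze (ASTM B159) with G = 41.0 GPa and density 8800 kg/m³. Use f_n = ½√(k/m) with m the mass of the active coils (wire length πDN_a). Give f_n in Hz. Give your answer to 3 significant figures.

k = Gd⁴/(8D³N_a) = (41.0×10³)(9.4⁴)/(8·56.0³·18) = 12.658 N/mm = 12658 N/m
Wire length L = πDN_a = π·56.0·18 = 3166.7 mm
m = ρ·(πd²/4)·L = 8800 × 69.398×10⁻⁶ m² × 3.1667 m = 1.9339 kg
f_n = ½√(k/m) = 0.5·√(12658/1.9339) = 0.5·√(6545.3) = 40.452 Hz

40.5 Hz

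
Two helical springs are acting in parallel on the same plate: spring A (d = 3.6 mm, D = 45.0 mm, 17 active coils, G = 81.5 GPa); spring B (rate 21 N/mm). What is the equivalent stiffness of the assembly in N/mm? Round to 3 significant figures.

k_A = Gd⁴/(8D³N_a) = (81.5×10³)(3.6⁴)/(8·45.0³·17) = 1.1046 N/mm
Parallel: k_eq = 1.1046 + 21 = 22.105 N/mm

22.1 N/mm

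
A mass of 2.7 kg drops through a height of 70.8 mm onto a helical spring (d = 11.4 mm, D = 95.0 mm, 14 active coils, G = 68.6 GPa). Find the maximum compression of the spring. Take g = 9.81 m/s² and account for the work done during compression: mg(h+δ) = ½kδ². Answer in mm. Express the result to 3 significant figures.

k = Gd⁴/(8D³N_a) = (68.6×10³)(11.4⁴)/(8·95.0³·14) = 12.066 N/mm
W = mg = 2.7 × 9.81 = 26.487 N
½kδ² − Wδ − Wh = 0 → δ = (W + √(W² + 2kWh))/k
δ = (26.487 + √(701.56 + 45253.3))/12.066 = (26.487 + 214.37)/12.066 = 19.962 mm

20.0 mm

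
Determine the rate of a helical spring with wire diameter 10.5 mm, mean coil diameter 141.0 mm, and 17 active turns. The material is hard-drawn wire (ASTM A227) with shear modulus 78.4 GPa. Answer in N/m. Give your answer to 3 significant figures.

2500 N/m

k = Gd⁴/(8D³N_a) = (78.4×10³ × 10.5⁴) / (8 × 141.0³ × 17)
  = 9.52957e+08 / 3.81238e+08 = 2.4996 N/mm = 2499.6 N/m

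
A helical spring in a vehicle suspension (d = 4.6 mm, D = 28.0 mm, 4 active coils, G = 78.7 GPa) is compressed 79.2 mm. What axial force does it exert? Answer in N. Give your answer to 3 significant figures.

k = Gd⁴/(8D³N_a) = (78.7×10³)(4.6⁴)/(8·28.0³·4) = 50.163 N/mm
F = k·δ = 50.163 × 79.2 = 3972.9 N

3970 N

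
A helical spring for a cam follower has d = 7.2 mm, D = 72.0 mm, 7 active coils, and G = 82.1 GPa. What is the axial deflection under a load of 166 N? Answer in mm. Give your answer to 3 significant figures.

15.7 mm

k = Gd⁴/(8D³N_a) = (82.1×10³)(7.2⁴)/(8·72.0³·7) = 10.556 N/mm
δ = F/k = 166 / 10.556 = 15.726 mm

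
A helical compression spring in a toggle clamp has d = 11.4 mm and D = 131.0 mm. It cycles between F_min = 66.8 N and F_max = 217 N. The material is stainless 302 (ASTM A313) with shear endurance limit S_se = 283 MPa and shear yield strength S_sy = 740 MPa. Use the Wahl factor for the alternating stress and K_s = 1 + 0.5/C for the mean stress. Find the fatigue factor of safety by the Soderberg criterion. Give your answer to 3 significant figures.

8.91

C = D/d = 131.0/11.4 = 11.4912; K_W = (4C−1)/(4C−4)+0.615/C = 1.1250; K_s = 1+0.5/C = 1.0435
F_a = (F_max−F_min)/2 = 75.1 N; F_m = (F_max+F_min)/2 = 141.9 N
τ_a = K_W·8F_aD/(πd³) = 1.1250 × 16.91 = 19.024 MPa
τ_m = K_s·8F_mD/(πd³) = 1.0435 × 31.951 = 33.341 MPa
Soderberg: 1/n_f = τ_a/S_se + τ_m/S_sy = 19.024/283 + 33.341/740 = 0.06722 + 0.04506 = 0.11228
n_f = 1/0.11228 = 8.907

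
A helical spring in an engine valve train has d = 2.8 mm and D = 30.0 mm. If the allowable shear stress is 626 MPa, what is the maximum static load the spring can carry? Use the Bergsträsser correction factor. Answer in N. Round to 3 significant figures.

C = D/d = 30.0/2.8 = 10.7143
K_B = (4C+2)/(4C−3) = 44.857/39.857 = 1.1254
τ_max = K·8FD/(πd³) → F_max = τ_allow·πd³/(8DK)
F_max = 626·π·2.8³/(8·30.0·1.1254) = 43172/270.11 = 159.83 N

160 N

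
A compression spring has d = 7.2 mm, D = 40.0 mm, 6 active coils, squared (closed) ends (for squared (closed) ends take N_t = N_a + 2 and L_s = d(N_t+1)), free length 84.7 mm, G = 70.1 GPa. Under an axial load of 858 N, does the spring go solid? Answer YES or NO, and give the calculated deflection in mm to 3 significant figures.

k = Gd⁴/(8D³N_a) = (70.1×10³)(7.2⁴)/(8·40.0³·6) = 61.323 N/mm
N_t = 8; L_s = 7.2·9 = 64.8 mm; δ_solid = L₀ − L_s = 84.7 − 64.8 = 19.9 mm
δ = F/k = 858/61.323 = 13.991 mm
δ < δ_solid → spring does not go solid

NO, δ = 14.0 mm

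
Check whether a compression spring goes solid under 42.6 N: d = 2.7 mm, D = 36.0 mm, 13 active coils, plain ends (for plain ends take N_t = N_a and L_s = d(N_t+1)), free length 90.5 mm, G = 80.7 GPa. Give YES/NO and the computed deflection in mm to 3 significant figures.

k = Gd⁴/(8D³N_a) = (80.7×10³)(2.7⁴)/(8·36.0³·13) = 0.88387 N/mm
N_t = 13; L_s = 2.7·14 = 37.8 mm; δ_solid = L₀ − L_s = 90.5 − 37.8 = 52.7 mm
δ = F/k = 42.6/0.88387 = 48.197 mm
δ < δ_solid → spring does not go solid

NO, δ = 48.2 mm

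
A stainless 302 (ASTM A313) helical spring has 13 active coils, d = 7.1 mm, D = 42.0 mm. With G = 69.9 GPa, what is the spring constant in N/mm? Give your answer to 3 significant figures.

k = Gd⁴/(8D³N_a) = (69.9×10³ × 7.1⁴) / (8 × 42.0³ × 13)
  = 1.77628e+08 / 7.70515e+06 = 23.053 N/mm

23.1 N/mm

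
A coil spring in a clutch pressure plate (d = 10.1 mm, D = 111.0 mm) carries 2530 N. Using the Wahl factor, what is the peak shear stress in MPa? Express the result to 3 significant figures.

785 MPa

Spring index C = D/d = 111.0/10.1 = 10.9901
K_W = (4C−1)/(4C−4) + 0.615/C = 42.960/39.960 + 0.0560 = 1.1310
τ₀ = 8FD/(πd³) = 8·2530·111.0/(π·10.1³) = 2.24664e+06/3236.8 = 694.1 MPa
τ_max = K·τ₀ = 1.1310 × 694.1 = 785.05 MPa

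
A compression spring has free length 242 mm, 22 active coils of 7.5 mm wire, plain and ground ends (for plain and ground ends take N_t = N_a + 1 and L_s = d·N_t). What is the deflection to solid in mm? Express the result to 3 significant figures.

N_t = 23; L_s = 7.5·23 = 172.5 mm
δ_solid = L₀ − L_s = 242 − 172.5 = 69.5 mm

69.5 mm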